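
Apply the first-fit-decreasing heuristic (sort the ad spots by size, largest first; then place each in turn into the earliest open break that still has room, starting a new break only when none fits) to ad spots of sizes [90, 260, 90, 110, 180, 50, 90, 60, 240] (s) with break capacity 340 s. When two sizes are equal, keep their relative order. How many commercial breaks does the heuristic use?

4

Sorted descending: 260, 240, 180, 110, 90, 90, 90, 60, 50.
  260 → break 1 (new)  [load 260/340]
  240 → break 2 (new)  [load 240/340]
  180 → break 3 (new)  [load 180/340]
  110 → break 3  [load 290/340]
  90 → break 2  [load 330/340]
  90 → break 4 (new)  [load 90/340]
  90 → break 4  [load 180/340]
  60 → break 1  [load 320/340]
  50 → break 3  [load 340/340]
4 commercial breaks opened.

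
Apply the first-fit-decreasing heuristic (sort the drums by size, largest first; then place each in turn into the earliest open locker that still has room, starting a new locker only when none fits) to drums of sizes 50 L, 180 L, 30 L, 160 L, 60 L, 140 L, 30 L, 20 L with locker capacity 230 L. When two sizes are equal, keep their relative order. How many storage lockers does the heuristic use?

3

Sorted descending: 180, 160, 140, 60, 50, 30, 30, 20.
  180 → locker 1 (new)  [load 180/230]
  160 → locker 2 (new)  [load 160/230]
  140 → locker 3 (new)  [load 140/230]
  60 → locker 2  [load 220/230]
  50 → locker 1  [load 230/230]
  30 → locker 3  [load 170/230]
  30 → locker 3  [load 200/230]
  20 → locker 3  [load 220/230]
3 storage lockers opened.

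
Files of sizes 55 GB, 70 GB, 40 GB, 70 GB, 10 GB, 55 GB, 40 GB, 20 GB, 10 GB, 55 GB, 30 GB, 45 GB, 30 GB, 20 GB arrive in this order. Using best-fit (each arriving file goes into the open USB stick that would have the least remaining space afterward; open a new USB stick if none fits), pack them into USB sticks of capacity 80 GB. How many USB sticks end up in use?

  55 → USB stick 1 (new)  [load 55/80]
  70 → USB stick 2 (new)  [load 70/80]
  40 → USB stick 3 (new)  [load 40/80]
  70 → USB stick 4 (new)  [load 70/80]
  10 → USB stick 2  [load 80/80]
  55 → USB stick 5 (new)  [load 55/80]
  40 → USB stick 3  [load 80/80]
  20 → USB stick 1  [load 75/80]
  10 → USB stick 4  [load 80/80]
  55 → USB stick 6 (new)  [load 55/80]
  30 → USB stick 7 (new)  [load 30/80]
  45 → USB stick 7  [load 75/80]
  30 → USB stick 8 (new)  [load 30/80]
  20 → USB stick 5  [load 75/80]
8 USB sticks opened.

8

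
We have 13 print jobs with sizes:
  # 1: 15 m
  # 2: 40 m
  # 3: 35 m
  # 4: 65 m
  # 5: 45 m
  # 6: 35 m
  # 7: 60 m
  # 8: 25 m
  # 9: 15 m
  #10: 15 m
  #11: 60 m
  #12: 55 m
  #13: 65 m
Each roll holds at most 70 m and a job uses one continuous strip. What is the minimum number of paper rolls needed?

Total = 65 + 65 + 60 + 60 + 55 + 45 + 40 + 35 + 35 + 25 + 15 + 15 + 15 = 530 m.
Lower bound: ⌈530/70⌉ = 8 paper rolls.
A packing using 8 paper rolls:
  roll 1: 65 = 65
  roll 2: 65 = 65
  roll 3: 60 = 60
  roll 4: 60 = 60
  roll 5: 55 + 15 = 70
  roll 6: 45 + 25 = 70
  roll 7: 40 + 15 + 15 = 70
  roll 8: 35 + 35 = 70
This matches the lower bound, so 8 is optimal.

8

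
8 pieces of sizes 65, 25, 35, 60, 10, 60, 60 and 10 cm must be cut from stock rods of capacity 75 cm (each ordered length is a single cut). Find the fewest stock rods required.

5

Total = 65 + 60 + 60 + 60 + 35 + 25 + 10 + 10 = 325 cm.
Lower bound: ⌈325/75⌉ = 5 stock rods.
A packing using 5 stock rods:
  stock rod 1: 65 + 10 = 75
  stock rod 2: 60 + 10 = 70
  stock rod 3: 60 = 60
  stock rod 4: 60 = 60
  stock rod 5: 35 + 25 = 60
This matches the lower bound, so 5 is optimal.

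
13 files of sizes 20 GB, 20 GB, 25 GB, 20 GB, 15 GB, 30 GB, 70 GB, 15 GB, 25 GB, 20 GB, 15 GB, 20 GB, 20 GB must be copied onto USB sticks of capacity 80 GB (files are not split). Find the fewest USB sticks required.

5

Total = 70 + 30 + 25 + 25 + 20 + 20 + 20 + 20 + 20 + 20 + 15 + 15 + 15 = 315 GB.
Lower bound: ⌈315/80⌉ = 4 USB sticks.
A packing using 5 USB sticks:
  USB stick 1: 70 = 70
  USB stick 2: 30 + 25 + 25 = 80
  USB stick 3: 20 + 20 + 20 + 20 = 80
  USB stick 4: 20 + 20 + 15 + 15 = 70
  USB stick 5: 15 = 15
No arrangement into 4 USB sticks stays within capacity, so 5 is optimal.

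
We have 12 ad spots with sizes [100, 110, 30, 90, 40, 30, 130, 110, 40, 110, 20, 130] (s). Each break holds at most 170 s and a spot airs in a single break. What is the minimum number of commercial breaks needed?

7

Total = 130 + 130 + 110 + 110 + 110 + 100 + 90 + 40 + 40 + 30 + 30 + 20 = 940 s.
Lower bound: ⌈940/170⌉ = 6 commercial breaks.
Also, 7 ad spots each exceed 85 s, and no two of those can share a break, so at least 7 commercial breaks are needed.
A packing using 7 commercial breaks:
  break 1: 130 + 40 = 170
  break 2: 130 + 40 = 170
  break 3: 110 + 30 + 30 = 170
  break 4: 110 + 20 = 130
  break 5: 110 = 110
  break 6: 100 = 100
  break 7: 90 = 90
This matches the lower bound, so 7 is optimal.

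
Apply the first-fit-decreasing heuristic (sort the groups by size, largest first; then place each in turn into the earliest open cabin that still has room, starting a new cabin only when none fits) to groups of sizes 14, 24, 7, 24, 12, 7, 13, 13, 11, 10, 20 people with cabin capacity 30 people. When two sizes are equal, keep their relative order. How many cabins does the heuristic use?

6

Sorted descending: 24, 24, 20, 14, 13, 13, 12, 11, 10, 7, 7.
  24 → cabin 1 (new)  [load 24/30]
  24 → cabin 2 (new)  [load 24/30]
  20 → cabin 3 (new)  [load 20/30]
  14 → cabin 4 (new)  [load 14/30]
  13 → cabin 4  [load 27/30]
  13 → cabin 5 (new)  [load 13/30]
  12 → cabin 5  [load 25/30]
  11 → cabin 6 (new)  [load 11/30]
  10 → cabin 3  [load 30/30]
  7 → cabin 6  [load 18/30]
  7 → cabin 6  [load 25/30]
6 cabins opened.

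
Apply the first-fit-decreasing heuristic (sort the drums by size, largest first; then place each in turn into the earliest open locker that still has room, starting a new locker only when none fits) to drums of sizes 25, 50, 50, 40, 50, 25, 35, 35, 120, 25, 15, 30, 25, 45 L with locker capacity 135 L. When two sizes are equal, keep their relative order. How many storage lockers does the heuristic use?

Sorted descending: 120, 50, 50, 50, 45, 40, 35, 35, 30, 25, 25, 25, 25, 15.
  120 → locker 1 (new)  [load 120/135]
  50 → locker 2 (new)  [load 50/135]
  50 → locker 2  [load 100/135]
  50 → locker 3 (new)  [load 50/135]
  45 → locker 3  [load 95/135]
  40 → locker 3  [load 135/135]
  35 → locker 2  [load 135/135]
  35 → locker 4 (new)  [load 35/135]
  30 → locker 4  [load 65/135]
  25 → locker 4  [load 90/135]
  25 → locker 4  [load 115/135]
  25 → locker 5 (new)  [load 25/135]
  25 → locker 5  [load 50/135]
  15 → locker 1  [load 135/135]
5 storage lockers opened.

5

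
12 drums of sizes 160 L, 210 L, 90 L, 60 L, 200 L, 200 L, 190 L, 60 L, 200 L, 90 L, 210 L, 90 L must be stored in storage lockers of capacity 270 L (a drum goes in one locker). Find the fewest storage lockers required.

8

Total = 210 + 210 + 200 + 200 + 200 + 190 + 160 + 90 + 90 + 90 + 60 + 60 = 1760 L.
Lower bound: ⌈1760/270⌉ = 7 storage lockers.
A packing using 8 storage lockers:
  locker 1: 210 + 60 = 270
  locker 2: 210 + 60 = 270
  locker 3: 200 = 200
  locker 4: 200 = 200
  locker 5: 200 = 200
  locker 6: 190 = 190
  locker 7: 160 + 90 = 250
  locker 8: 90 + 90 = 180
No arrangement into 7 storage lockers stays within capacity, so 8 is optimal.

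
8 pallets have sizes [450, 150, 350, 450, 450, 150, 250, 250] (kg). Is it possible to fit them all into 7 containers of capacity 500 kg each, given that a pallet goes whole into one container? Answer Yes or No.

A valid assignment using 6 containers:
  container 1: 450 = 450
  container 2: 450 = 450
  container 3: 450 = 450
  container 4: 350 + 150 = 500
  container 5: 250 + 250 = 500
  container 6: 150 = 150
That uses only 6 ≤ 7, so 7 containers are enough.

Yes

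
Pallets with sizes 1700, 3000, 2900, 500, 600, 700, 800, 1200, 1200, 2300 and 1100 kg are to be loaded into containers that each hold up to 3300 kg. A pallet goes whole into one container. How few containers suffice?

Total = 3000 + 2900 + 2300 + 1700 + 1200 + 1200 + 1100 + 800 + 700 + 600 + 500 = 16000 kg.
Lower bound: ⌈16000/3300⌉ = 5 containers.
A packing using 6 containers:
  container 1: 3000 = 3000
  container 2: 2900 = 2900
  container 3: 2300 + 800 = 3100
  container 4: 1700 + 1200 = 2900
  container 5: 1200 + 1100 + 700 = 3000
  container 6: 600 + 500 = 1100
No arrangement into 5 containers stays within capacity, so 6 is optimal.

6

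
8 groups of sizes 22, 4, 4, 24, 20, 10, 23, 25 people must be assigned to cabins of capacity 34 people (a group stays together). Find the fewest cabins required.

Total = 25 + 24 + 23 + 22 + 20 + 10 + 4 + 4 = 132 people.
Lower bound: ⌈132/34⌉ = 4 cabins.
Also, 5 groups each exceed 17 people, and no two of those can share a cabin, so at least 5 cabins are needed.
A packing using 5 cabins:
  cabin 1: 25 + 4 + 4 = 33
  cabin 2: 24 + 10 = 34
  cabin 3: 23 = 23
  cabin 4: 22 = 22
  cabin 5: 20 = 20
This matches the lower bound, so 5 is optimal.

5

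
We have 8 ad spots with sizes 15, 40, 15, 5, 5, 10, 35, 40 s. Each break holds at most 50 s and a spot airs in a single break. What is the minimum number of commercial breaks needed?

Total = 40 + 40 + 35 + 15 + 15 + 10 + 5 + 5 = 165 s.
Lower bound: ⌈165/50⌉ = 4 commercial breaks.
A packing using 4 commercial breaks:
  break 1: 40 + 10 = 50
  break 2: 40 + 5 + 5 = 50
  break 3: 35 + 15 = 50
  break 4: 15 = 15
This matches the lower bound, so 4 is optimal.

4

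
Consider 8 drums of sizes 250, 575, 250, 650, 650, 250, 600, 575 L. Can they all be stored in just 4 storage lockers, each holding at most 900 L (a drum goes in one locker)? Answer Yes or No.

Total = 3800 L; ⌈3800/900⌉ = 5.
At least 5 storage lockers are required, but only 4 are allowed.

No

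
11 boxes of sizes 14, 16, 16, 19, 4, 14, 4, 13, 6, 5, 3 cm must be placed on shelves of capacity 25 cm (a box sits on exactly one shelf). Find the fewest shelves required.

6

Total = 19 + 16 + 16 + 14 + 14 + 13 + 6 + 5 + 4 + 4 + 3 = 114 cm.
Lower bound: ⌈114/25⌉ = 5 shelves.
Also, 6 boxes each exceed 25/2 cm, and no two of those can share a shelf, so at least 6 shelves are needed.
A packing using 6 shelves:
  shelf 1: 19 + 6 = 25
  shelf 2: 16 + 5 + 4 = 25
  shelf 3: 16 + 4 + 3 = 23
  shelf 4: 14 = 14
  shelf 5: 14 = 14
  shelf 6: 13 = 13
This matches the lower bound, so 6 is optimal.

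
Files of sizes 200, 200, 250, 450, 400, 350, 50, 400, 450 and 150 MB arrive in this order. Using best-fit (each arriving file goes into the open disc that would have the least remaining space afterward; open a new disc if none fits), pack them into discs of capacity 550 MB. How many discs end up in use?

  200 → disc 1 (new)  [load 200/550]
  200 → disc 1  [load 400/550]
  250 → disc 2 (new)  [load 250/550]
  450 → disc 3 (new)  [load 450/550]
  400 → disc 4 (new)  [load 400/550]
  350 → disc 5 (new)  [load 350/550]
  50 → disc 3  [load 500/550]
  400 → disc 6 (new)  [load 400/550]
  450 → disc 7 (new)  [load 450/550]
  150 → disc 1  [load 550/550]
7 discs opened.

7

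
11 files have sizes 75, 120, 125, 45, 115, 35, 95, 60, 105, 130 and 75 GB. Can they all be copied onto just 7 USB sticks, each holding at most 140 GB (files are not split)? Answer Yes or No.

Total = 980 GB; ⌈980/140⌉ = 7.
8 files each exceed half the capacity and cannot share a USB stick, forcing at least 8 USB sticks.
At least 8 USB sticks are required, but only 7 are allowed.

No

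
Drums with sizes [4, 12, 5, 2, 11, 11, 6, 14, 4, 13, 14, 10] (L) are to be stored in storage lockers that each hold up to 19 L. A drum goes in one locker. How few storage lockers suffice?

Total = 14 + 14 + 13 + 12 + 11 + 11 + 10 + 6 + 5 + 4 + 4 + 2 = 106 L.
Lower bound: ⌈106/19⌉ = 6 storage lockers.
Also, 7 drums each exceed 19/2 L, and no two of those can share a locker, so at least 7 storage lockers are needed.
A packing using 7 storage lockers:
  locker 1: 14 + 5 = 19
  locker 2: 14 + 4 = 18
  locker 3: 13 + 6 = 19
  locker 4: 12 + 4 + 2 = 18
  locker 5: 11 = 11
  locker 6: 11 = 11
  locker 7: 10 = 10
This matches the lower bound, so 7 is optimal.

7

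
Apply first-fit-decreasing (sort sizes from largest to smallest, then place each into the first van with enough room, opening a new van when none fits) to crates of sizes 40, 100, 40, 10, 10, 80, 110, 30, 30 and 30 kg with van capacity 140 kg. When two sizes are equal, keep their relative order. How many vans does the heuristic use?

Sorted descending: 110, 100, 80, 40, 40, 30, 30, 30, 10, 10.
  110 → van 1 (new)  [load 110/140]
  100 → van 2 (new)  [load 100/140]
  80 → van 3 (new)  [load 80/140]
  40 → van 2  [load 140/140]
  40 → van 3  [load 120/140]
  30 → van 1  [load 140/140]
  30 → van 4 (new)  [load 30/140]
  30 → van 4  [load 60/140]
  10 → van 3  [load 130/140]
  10 → van 3  [load 140/140]
4 vans opened.

4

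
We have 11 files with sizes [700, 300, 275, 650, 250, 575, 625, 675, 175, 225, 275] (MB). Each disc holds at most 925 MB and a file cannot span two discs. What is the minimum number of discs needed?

Total = 700 + 675 + 650 + 625 + 575 + 300 + 275 + 275 + 250 + 225 + 175 = 4725 MB.
Lower bound: ⌈4725/925⌉ = 6 discs.
A packing using 6 discs:
  disc 1: 700 + 225 = 925
  disc 2: 675 + 250 = 925
  disc 3: 650 + 275 = 925
  disc 4: 625 + 300 = 925
  disc 5: 575 + 275 = 850
  disc 6: 175 = 175
This matches the lower bound, so 6 is optimal.

6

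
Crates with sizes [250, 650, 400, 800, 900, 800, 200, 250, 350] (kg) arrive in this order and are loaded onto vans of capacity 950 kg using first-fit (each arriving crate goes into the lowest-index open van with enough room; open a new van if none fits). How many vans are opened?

6

  250 → van 1 (new)  [load 250/950]
  650 → van 1  [load 900/950]
  400 → van 2 (new)  [load 400/950]
  800 → van 3 (new)  [load 800/950]
  900 → van 4 (new)  [load 900/950]
  800 → van 5 (new)  [load 800/950]
  200 → van 2  [load 600/950]
  250 → van 2  [load 850/950]
  350 → van 6 (new)  [load 350/950]
6 vans opened.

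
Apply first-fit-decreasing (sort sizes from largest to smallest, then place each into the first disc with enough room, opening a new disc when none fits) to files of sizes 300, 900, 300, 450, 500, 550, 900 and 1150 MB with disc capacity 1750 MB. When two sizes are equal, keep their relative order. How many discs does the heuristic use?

Sorted descending: 1150, 900, 900, 550, 500, 450, 300, 300.
  1150 → disc 1 (new)  [load 1150/1750]
  900 → disc 2 (new)  [load 900/1750]
  900 → disc 3 (new)  [load 900/1750]
  550 → disc 1  [load 1700/1750]
  500 → disc 2  [load 1400/1750]
  450 → disc 3  [load 1350/1750]
  300 → disc 2  [load 1700/1750]
  300 → disc 3  [load 1650/1750]
3 discs opened.

3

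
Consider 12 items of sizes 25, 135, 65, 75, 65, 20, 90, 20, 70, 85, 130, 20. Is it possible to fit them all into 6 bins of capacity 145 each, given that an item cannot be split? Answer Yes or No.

A valid assignment using 6 bins:
  bin 1: 135 = 135
  bin 2: 130 = 130
  bin 3: 90 + 25 + 20 = 135
  bin 4: 85 + 20 + 20 = 125
  bin 5: 75 + 70 = 145
  bin 6: 65 + 65 = 130
Every load is within 145, so 6 bins suffice.

Yes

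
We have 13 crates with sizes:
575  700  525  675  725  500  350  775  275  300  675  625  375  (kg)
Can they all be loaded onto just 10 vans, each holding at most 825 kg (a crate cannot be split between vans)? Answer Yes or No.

Yes

A valid assignment using 10 vans:
  van 1: 775 = 775
  van 2: 725 = 725
  van 3: 700 = 700
  van 4: 675 = 675
  van 5: 675 = 675
  van 6: 625 = 625
  van 7: 575 = 575
  van 8: 525 + 300 = 825
  van 9: 500 + 275 = 775
  van 10: 375 + 350 = 725
Every load is within 825 kg, so 10 vans suffice.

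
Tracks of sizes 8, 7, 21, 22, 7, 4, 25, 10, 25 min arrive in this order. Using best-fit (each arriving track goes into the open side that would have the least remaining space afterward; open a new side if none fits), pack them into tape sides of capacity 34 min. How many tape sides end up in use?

5

  8 → side 1 (new)  [load 8/34]
  7 → side 1  [load 15/34]
  21 → side 2 (new)  [load 21/34]
  22 → side 3 (new)  [load 22/34]
  7 → side 3  [load 29/34]
  4 → side 3  [load 33/34]
  25 → side 4 (new)  [load 25/34]
  10 → side 2  [load 31/34]
  25 → side 5 (new)  [load 25/34]
5 tape sides opened.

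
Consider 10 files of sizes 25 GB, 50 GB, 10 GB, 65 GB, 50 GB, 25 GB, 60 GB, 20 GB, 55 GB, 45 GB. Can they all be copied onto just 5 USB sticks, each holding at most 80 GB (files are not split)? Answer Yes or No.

Total = 405 GB; ⌈405/80⌉ = 6.
At least 6 USB sticks are required, but only 5 are allowed.

No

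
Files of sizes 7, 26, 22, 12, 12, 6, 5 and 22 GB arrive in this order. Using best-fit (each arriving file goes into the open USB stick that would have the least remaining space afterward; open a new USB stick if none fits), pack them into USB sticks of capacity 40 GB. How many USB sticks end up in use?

3

  7 → USB stick 1 (new)  [load 7/40]
  26 → USB stick 1  [load 33/40]
  22 → USB stick 2 (new)  [load 22/40]
  12 → USB stick 2  [load 34/40]
  12 → USB stick 3 (new)  [load 12/40]
  6 → USB stick 2  [load 40/40]
  5 → USB stick 1  [load 38/40]
  22 → USB stick 3  [load 34/40]
3 USB sticks opened.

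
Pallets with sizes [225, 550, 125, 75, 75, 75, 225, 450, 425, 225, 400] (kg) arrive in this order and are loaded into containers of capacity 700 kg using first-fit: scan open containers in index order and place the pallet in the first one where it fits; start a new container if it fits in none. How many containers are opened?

5

  225 → container 1 (new)  [load 225/700]
  550 → container 2 (new)  [load 550/700]
  125 → container 1  [load 350/700]
  75 → container 1  [load 425/700]
  75 → container 1  [load 500/700]
  75 → container 1  [load 575/700]
  225 → container 3 (new)  [load 225/700]
  450 → container 3  [load 675/700]
  425 → container 4 (new)  [load 425/700]
  225 → container 4  [load 650/700]
  400 → container 5 (new)  [load 400/700]
5 containers opened.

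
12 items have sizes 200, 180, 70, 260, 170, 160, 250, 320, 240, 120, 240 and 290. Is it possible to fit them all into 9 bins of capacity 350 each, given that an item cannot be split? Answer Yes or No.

Yes

A valid assignment using 9 bins:
  bin 1: 320 = 320
  bin 2: 290 = 290
  bin 3: 260 + 70 = 330
  bin 4: 250 = 250
  bin 5: 240 = 240
  bin 6: 240 = 240
  bin 7: 200 + 120 = 320
  bin 8: 180 + 170 = 350
  bin 9: 160 = 160
Every load is within 350, so 9 bins suffice.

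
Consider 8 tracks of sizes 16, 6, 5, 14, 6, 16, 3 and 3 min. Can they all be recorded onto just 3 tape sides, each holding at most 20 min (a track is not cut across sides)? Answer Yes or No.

Total = 69 min; ⌈69/20⌉ = 4.
At least 4 tape sides are required, but only 3 are allowed.

No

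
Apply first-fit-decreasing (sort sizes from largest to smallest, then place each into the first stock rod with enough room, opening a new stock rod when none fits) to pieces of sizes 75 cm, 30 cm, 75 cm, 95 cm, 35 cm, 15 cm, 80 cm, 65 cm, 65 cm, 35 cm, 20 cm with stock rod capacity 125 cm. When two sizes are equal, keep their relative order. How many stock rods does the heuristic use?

Sorted descending: 95, 80, 75, 75, 65, 65, 35, 35, 30, 20, 15.
  95 → stock rod 1 (new)  [load 95/125]
  80 → stock rod 2 (new)  [load 80/125]
  75 → stock rod 3 (new)  [load 75/125]
  75 → stock rod 4 (new)  [load 75/125]
  65 → stock rod 5 (new)  [load 65/125]
  65 → stock rod 6 (new)  [load 65/125]
  35 → stock rod 2  [load 115/125]
  35 → stock rod 3  [load 110/125]
  30 → stock rod 1  [load 125/125]
  20 → stock rod 4  [load 95/125]
  15 → stock rod 3  [load 125/125]
6 stock rods opened.

6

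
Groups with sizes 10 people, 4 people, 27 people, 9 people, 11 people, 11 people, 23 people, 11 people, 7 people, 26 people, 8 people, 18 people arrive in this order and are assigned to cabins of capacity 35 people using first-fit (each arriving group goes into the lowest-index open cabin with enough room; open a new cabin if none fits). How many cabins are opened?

6

  10 → cabin 1 (new)  [load 10/35]
  4 → cabin 1  [load 14/35]
  27 → cabin 2 (new)  [load 27/35]
  9 → cabin 1  [load 23/35]
  11 → cabin 1  [load 34/35]
  11 → cabin 3 (new)  [load 11/35]
  23 → cabin 3  [load 34/35]
  11 → cabin 4 (new)  [load 11/35]
  7 → cabin 2  [load 34/35]
  26 → cabin 5 (new)  [load 26/35]
  8 → cabin 4  [load 19/35]
  18 → cabin 6 (new)  [load 18/35]
6 cabins opened.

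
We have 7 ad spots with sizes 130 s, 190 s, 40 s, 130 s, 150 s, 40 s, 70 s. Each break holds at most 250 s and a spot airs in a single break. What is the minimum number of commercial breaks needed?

4

Total = 190 + 150 + 130 + 130 + 70 + 40 + 40 = 750 s.
Lower bound: ⌈750/250⌉ = 3 commercial breaks.
Also, 4 ad spots each exceed 125 s, and no two of those can share a break, so at least 4 commercial breaks are needed.
A packing using 4 commercial breaks:
  break 1: 190 + 40 = 230
  break 2: 150 + 70 = 220
  break 3: 130 + 40 = 170
  break 4: 130 = 130
This matches the lower bound, so 4 is optimal.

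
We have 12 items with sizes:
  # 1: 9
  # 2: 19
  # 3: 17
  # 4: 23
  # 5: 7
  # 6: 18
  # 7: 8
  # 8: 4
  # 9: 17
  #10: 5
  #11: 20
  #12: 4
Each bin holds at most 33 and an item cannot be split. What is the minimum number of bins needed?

6

Total = 23 + 20 + 19 + 18 + 17 + 17 + 9 + 8 + 7 + 5 + 4 + 4 = 151.
Lower bound: ⌈151/33⌉ = 5 bins.
Also, 6 items each exceed 33/2, and no two of those can share a bin, so at least 6 bins are needed.
A packing using 6 bins:
  bin 1: 23 + 9 = 32
  bin 2: 20 + 8 + 5 = 33
  bin 3: 19 + 7 + 4 = 30
  bin 4: 18 + 4 = 22
  bin 5: 17 = 17
  bin 6: 17 = 17
This matches the lower bound, so 6 is optimal.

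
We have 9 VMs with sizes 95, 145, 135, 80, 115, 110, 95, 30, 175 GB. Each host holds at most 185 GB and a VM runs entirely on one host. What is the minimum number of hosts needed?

7

Total = 175 + 145 + 135 + 115 + 110 + 95 + 95 + 80 + 30 = 980 GB.
Lower bound: ⌈980/185⌉ = 6 hosts.
Also, 7 VMs each exceed 185/2 GB, and no two of those can share a host, so at least 7 hosts are needed.
A packing using 7 hosts:
  host 1: 175 = 175
  host 2: 145 + 30 = 175
  host 3: 135 = 135
  host 4: 115 = 115
  host 5: 110 = 110
  host 6: 95 + 80 = 175
  host 7: 95 = 95
This matches the lower bound, so 7 is optimal.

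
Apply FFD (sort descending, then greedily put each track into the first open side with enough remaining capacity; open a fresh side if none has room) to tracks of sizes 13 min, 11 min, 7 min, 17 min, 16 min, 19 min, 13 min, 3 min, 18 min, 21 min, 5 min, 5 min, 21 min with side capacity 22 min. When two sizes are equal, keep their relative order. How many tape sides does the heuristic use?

9

Sorted descending: 21, 21, 19, 18, 17, 16, 13, 13, 11, 7, 5, 5, 3.
  21 → side 1 (new)  [load 21/22]
  21 → side 2 (new)  [load 21/22]
  19 → side 3 (new)  [load 19/22]
  18 → side 4 (new)  [load 18/22]
  17 → side 5 (new)  [load 17/22]
  16 → side 6 (new)  [load 16/22]
  13 → side 7 (new)  [load 13/22]
  13 → side 8 (new)  [load 13/22]
  11 → side 9 (new)  [load 11/22]
  7 → side 7  [load 20/22]
  5 → side 5  [load 22/22]
  5 → side 6  [load 21/22]
  3 → side 3  [load 22/22]
9 tape sides opened.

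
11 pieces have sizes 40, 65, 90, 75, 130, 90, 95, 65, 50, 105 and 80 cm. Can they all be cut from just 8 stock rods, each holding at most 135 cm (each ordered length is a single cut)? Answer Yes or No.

Yes

A valid assignment using 8 stock rods:
  stock rod 1: 130 = 130
  stock rod 2: 105 = 105
  stock rod 3: 95 + 40 = 135
  stock rod 4: 90 = 90
  stock rod 5: 90 = 90
  stock rod 6: 80 + 50 = 130
  stock rod 7: 75 = 75
  stock rod 8: 65 + 65 = 130
Every load is within 135 cm, so 8 stock rods suffice.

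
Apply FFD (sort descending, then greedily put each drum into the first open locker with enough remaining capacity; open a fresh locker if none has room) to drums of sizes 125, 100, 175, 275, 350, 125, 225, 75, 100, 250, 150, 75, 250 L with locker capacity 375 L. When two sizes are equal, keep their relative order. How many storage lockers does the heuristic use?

7

Sorted descending: 350, 275, 250, 250, 225, 175, 150, 125, 125, 100, 100, 75, 75.
  350 → locker 1 (new)  [load 350/375]
  275 → locker 2 (new)  [load 275/375]
  250 → locker 3 (new)  [load 250/375]
  250 → locker 4 (new)  [load 250/375]
  225 → locker 5 (new)  [load 225/375]
  175 → locker 6 (new)  [load 175/375]
  150 → locker 5  [load 375/375]
  125 → locker 3  [load 375/375]
  125 → locker 4  [load 375/375]
  100 → locker 2  [load 375/375]
  100 → locker 6  [load 275/375]
  75 → locker 6  [load 350/375]
  75 → locker 7 (new)  [load 75/375]
7 storage lockers opened.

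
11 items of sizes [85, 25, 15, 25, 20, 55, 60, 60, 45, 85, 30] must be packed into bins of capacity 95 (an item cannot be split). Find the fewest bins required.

Total = 85 + 85 + 60 + 60 + 55 + 45 + 30 + 25 + 25 + 20 + 15 = 505.
Lower bound: ⌈505/95⌉ = 6 bins.
A packing using 6 bins:
  bin 1: 85 = 85
  bin 2: 85 = 85
  bin 3: 60 + 30 = 90
  bin 4: 60 + 25 = 85
  bin 5: 55 + 25 + 15 = 95
  bin 6: 45 + 20 = 65
This matches the lower bound, so 6 is optimal.

6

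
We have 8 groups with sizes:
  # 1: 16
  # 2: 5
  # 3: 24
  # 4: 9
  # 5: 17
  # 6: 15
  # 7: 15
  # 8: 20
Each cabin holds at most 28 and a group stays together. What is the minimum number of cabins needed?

6

Total = 24 + 20 + 17 + 16 + 15 + 15 + 9 + 5 = 121.
Lower bound: ⌈121/28⌉ = 5 cabins.
Also, 6 groups each exceed 14, and no two of those can share a cabin, so at least 6 cabins are needed.
A packing using 6 cabins:
  cabin 1: 24 = 24
  cabin 2: 20 + 5 = 25
  cabin 3: 17 + 9 = 26
  cabin 4: 16 = 16
  cabin 5: 15 = 15
  cabin 6: 15 = 15
This matches the lower bound, so 6 is optimal.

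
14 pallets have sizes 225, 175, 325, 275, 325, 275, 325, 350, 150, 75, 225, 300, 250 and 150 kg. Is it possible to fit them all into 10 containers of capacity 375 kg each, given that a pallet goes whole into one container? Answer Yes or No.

No

Total = 3425 kg; ⌈3425/375⌉ = 10.
The bound of 10 does not rule out 10, but exhaustive search shows no assignment into 10 containers of capacity 375 kg exists — the minimum is 11.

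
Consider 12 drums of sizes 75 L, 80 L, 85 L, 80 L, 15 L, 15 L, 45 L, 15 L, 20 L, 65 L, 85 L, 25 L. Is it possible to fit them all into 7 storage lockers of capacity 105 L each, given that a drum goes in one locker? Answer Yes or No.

A valid assignment using 7 storage lockers:
  locker 1: 85 + 20 = 105
  locker 2: 85 + 15 = 100
  locker 3: 80 + 25 = 105
  locker 4: 80 + 15 = 95
  locker 5: 75 + 15 = 90
  locker 6: 65 = 65
  locker 7: 45 = 45
Every load is within 105 L, so 7 storage lockers suffice.

Yes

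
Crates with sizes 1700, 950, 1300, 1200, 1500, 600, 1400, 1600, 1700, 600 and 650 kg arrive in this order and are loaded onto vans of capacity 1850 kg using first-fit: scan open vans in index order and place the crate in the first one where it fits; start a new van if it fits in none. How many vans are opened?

9

  1700 → van 1 (new)  [load 1700/1850]
  950 → van 2 (new)  [load 950/1850]
  1300 → van 3 (new)  [load 1300/1850]
  1200 → van 4 (new)  [load 1200/1850]
  1500 → van 5 (new)  [load 1500/1850]
  600 → van 2  [load 1550/1850]
  1400 → van 6 (new)  [load 1400/1850]
  1600 → van 7 (new)  [load 1600/1850]
  1700 → van 8 (new)  [load 1700/1850]
  600 → van 4  [load 1800/1850]
  650 → van 9 (new)  [load 650/1850]
9 vans opened.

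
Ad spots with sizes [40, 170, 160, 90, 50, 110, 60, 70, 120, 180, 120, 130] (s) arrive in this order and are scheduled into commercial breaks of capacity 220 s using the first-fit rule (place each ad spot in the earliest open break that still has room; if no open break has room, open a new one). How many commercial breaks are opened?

8

  40 → break 1 (new)  [load 40/220]
  170 → break 1  [load 210/220]
  160 → break 2 (new)  [load 160/220]
  90 → break 3 (new)  [load 90/220]
  50 → break 2  [load 210/220]
  110 → break 3  [load 200/220]
  60 → break 4 (new)  [load 60/220]
  70 → break 4  [load 130/220]
  120 → break 5 (new)  [load 120/220]
  180 → break 6 (new)  [load 180/220]
  120 → break 7 (new)  [load 120/220]
  130 → break 8 (new)  [load 130/220]
8 commercial breaks opened.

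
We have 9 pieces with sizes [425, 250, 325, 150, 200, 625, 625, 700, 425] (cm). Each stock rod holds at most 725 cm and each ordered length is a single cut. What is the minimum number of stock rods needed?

Total = 700 + 625 + 625 + 425 + 425 + 325 + 250 + 200 + 150 = 3725 cm.
Lower bound: ⌈3725/725⌉ = 6 stock rods.
A packing using 6 stock rods:
  stock rod 1: 700 = 700
  stock rod 2: 625 = 625
  stock rod 3: 625 = 625
  stock rod 4: 425 + 250 = 675
  stock rod 5: 425 + 200 = 625
  stock rod 6: 325 + 150 = 475
This matches the lower bound, so 6 is optimal.

6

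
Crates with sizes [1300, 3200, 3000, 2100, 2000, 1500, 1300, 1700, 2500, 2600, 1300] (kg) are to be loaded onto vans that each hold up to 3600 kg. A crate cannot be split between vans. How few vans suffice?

Total = 3200 + 3000 + 2600 + 2500 + 2100 + 2000 + 1700 + 1500 + 1300 + 1300 + 1300 = 22500 kg.
Lower bound: ⌈22500/3600⌉ = 7 vans.
A packing using 8 vans:
  van 1: 3200 = 3200
  van 2: 3000 = 3000
  van 3: 2600 = 2600
  van 4: 2500 = 2500
  van 5: 2100 + 1500 = 3600
  van 6: 2000 + 1300 = 3300
  van 7: 1700 + 1300 = 3000
  van 8: 1300 = 1300
No arrangement into 7 vans stays within capacity, so 8 is optimal.

8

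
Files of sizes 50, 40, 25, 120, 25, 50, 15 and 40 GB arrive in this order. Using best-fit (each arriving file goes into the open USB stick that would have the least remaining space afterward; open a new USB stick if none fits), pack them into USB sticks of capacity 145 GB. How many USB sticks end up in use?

  50 → USB stick 1 (new)  [load 50/145]
  40 → USB stick 1  [load 90/145]
  25 → USB stick 1  [load 115/145]
  120 → USB stick 2 (new)  [load 120/145]
  25 → USB stick 2  [load 145/145]
  50 → USB stick 3 (new)  [load 50/145]
  15 → USB stick 1  [load 130/145]
  40 → USB stick 3  [load 90/145]
3 USB sticks opened.

3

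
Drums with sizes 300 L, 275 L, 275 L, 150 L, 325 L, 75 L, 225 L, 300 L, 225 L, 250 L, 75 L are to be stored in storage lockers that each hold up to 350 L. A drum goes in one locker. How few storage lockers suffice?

9

Total = 325 + 300 + 300 + 275 + 275 + 250 + 225 + 225 + 150 + 75 + 75 = 2475 L.
Lower bound: ⌈2475/350⌉ = 8 storage lockers.
A packing using 9 storage lockers:
  locker 1: 325 = 325
  locker 2: 300 = 300
  locker 3: 300 = 300
  locker 4: 275 + 75 = 350
  locker 5: 275 + 75 = 350
  locker 6: 250 = 250
  locker 7: 225 = 225
  locker 8: 225 = 225
  locker 9: 150 = 150
No arrangement into 8 storage lockers stays within capacity, so 9 is optimal.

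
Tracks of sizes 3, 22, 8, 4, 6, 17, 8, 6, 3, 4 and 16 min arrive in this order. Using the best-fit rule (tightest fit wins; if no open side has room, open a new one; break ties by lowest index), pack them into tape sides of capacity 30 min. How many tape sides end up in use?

4

  3 → side 1 (new)  [load 3/30]
  22 → side 1  [load 25/30]
  8 → side 2 (new)  [load 8/30]
  4 → side 1  [load 29/30]
  6 → side 2  [load 14/30]
  17 → side 3 (new)  [load 17/30]
  8 → side 3  [load 25/30]
  6 → side 2  [load 20/30]
  3 → side 3  [load 28/30]
  4 → side 2  [load 24/30]
  16 → side 4 (new)  [load 16/30]
4 tape sides opened.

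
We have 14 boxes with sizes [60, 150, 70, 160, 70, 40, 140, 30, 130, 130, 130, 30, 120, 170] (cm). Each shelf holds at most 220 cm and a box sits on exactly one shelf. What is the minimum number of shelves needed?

8

Total = 170 + 160 + 150 + 140 + 130 + 130 + 130 + 120 + 70 + 70 + 60 + 40 + 30 + 30 = 1430 cm.
Lower bound: ⌈1430/220⌉ = 7 shelves.
Also, 8 boxes each exceed 110 cm, and no two of those can share a shelf, so at least 8 shelves are needed.
A packing using 8 shelves:
  shelf 1: 170 + 40 = 210
  shelf 2: 160 + 60 = 220
  shelf 3: 150 + 70 = 220
  shelf 4: 140 + 70 = 210
  shelf 5: 130 + 30 + 30 = 190
  shelf 6: 130 = 130
  shelf 7: 130 = 130
  shelf 8: 120 = 120
This matches the lower bound, so 8 is optimal.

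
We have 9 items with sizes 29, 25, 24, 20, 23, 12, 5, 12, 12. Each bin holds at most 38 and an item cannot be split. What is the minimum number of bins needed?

Total = 29 + 25 + 24 + 23 + 20 + 12 + 12 + 12 + 5 = 162.
Lower bound: ⌈162/38⌉ = 5 bins.
A packing using 5 bins:
  bin 1: 29 + 5 = 34
  bin 2: 25 + 12 = 37
  bin 3: 24 + 12 = 36
  bin 4: 23 + 12 = 35
  bin 5: 20 = 20
This matches the lower bound, so 5 is optimal.

5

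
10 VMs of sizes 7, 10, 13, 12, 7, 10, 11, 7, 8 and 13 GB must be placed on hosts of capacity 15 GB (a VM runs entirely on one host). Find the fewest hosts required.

Total = 13 + 13 + 12 + 11 + 10 + 10 + 8 + 7 + 7 + 7 = 98 GB.
Lower bound: ⌈98/15⌉ = 7 hosts.
A packing using 8 hosts:
  host 1: 13 = 13
  host 2: 13 = 13
  host 3: 12 = 12
  host 4: 11 = 11
  host 5: 10 = 10
  host 6: 10 = 10
  host 7: 8 + 7 = 15
  host 8: 7 + 7 = 14
No arrangement into 7 hosts stays within capacity, so 8 is optimal.

8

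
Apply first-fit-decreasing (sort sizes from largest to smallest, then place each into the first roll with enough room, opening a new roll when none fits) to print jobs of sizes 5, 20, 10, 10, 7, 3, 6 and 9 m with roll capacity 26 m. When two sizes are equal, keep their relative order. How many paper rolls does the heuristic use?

3

Sorted descending: 20, 10, 10, 9, 7, 6, 5, 3.
  20 → roll 1 (new)  [load 20/26]
  10 → roll 2 (new)  [load 10/26]
  10 → roll 2  [load 20/26]
  9 → roll 3 (new)  [load 9/26]
  7 → roll 3  [load 16/26]
  6 → roll 1  [load 26/26]
  5 → roll 2  [load 25/26]
  3 → roll 3  [load 19/26]
3 paper rolls opened.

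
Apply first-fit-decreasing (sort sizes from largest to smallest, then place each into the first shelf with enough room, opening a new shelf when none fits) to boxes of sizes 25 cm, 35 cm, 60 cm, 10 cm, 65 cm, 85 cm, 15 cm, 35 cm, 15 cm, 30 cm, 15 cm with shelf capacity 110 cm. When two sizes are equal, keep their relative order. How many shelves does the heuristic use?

Sorted descending: 85, 65, 60, 35, 35, 30, 25, 15, 15, 15, 10.
  85 → shelf 1 (new)  [load 85/110]
  65 → shelf 2 (new)  [load 65/110]
  60 → shelf 3 (new)  [load 60/110]
  35 → shelf 2  [load 100/110]
  35 → shelf 3  [load 95/110]
  30 → shelf 4 (new)  [load 30/110]
  25 → shelf 1  [load 110/110]
  15 → shelf 3  [load 110/110]
  15 → shelf 4  [load 45/110]
  15 → shelf 4  [load 60/110]
  10 → shelf 2  [load 110/110]
4 shelves opened.

4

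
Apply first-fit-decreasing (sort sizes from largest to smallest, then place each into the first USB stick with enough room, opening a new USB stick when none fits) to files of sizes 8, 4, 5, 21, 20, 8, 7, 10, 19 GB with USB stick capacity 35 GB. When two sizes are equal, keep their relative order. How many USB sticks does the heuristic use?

3

Sorted descending: 21, 20, 19, 10, 8, 8, 7, 5, 4.
  21 → USB stick 1 (new)  [load 21/35]
  20 → USB stick 2 (new)  [load 20/35]
  19 → USB stick 3 (new)  [load 19/35]
  10 → USB stick 1  [load 31/35]
  8 → USB stick 2  [load 28/35]
  8 → USB stick 3  [load 27/35]
  7 → USB stick 2  [load 35/35]
  5 → USB stick 3  [load 32/35]
  4 → USB stick 1  [load 35/35]
3 USB sticks opened.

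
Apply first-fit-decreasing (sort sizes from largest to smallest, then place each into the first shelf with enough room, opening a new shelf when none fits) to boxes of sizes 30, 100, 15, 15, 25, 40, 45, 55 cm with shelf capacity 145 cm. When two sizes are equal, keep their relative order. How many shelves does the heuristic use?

3

Sorted descending: 100, 55, 45, 40, 30, 25, 15, 15.
  100 → shelf 1 (new)  [load 100/145]
  55 → shelf 2 (new)  [load 55/145]
  45 → shelf 1  [load 145/145]
  40 → shelf 2  [load 95/145]
  30 → shelf 2  [load 125/145]
  25 → shelf 3 (new)  [load 25/145]
  15 → shelf 2  [load 140/145]
  15 → shelf 3  [load 40/145]
3 shelves opened.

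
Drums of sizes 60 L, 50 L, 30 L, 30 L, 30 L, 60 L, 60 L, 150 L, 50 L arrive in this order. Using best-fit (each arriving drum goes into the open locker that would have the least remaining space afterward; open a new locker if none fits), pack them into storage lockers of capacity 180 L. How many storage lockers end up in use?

  60 → locker 1 (new)  [load 60/180]
  50 → locker 1  [load 110/180]
  30 → locker 1  [load 140/180]
  30 → locker 1  [load 170/180]
  30 → locker 2 (new)  [load 30/180]
  60 → locker 2  [load 90/180]
  60 → locker 2  [load 150/180]
  150 → locker 3 (new)  [load 150/180]
  50 → locker 4 (new)  [load 50/180]
4 storage lockers opened.

4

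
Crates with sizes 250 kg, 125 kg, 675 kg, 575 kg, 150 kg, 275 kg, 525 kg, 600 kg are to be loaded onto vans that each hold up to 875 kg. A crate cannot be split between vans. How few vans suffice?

4

Total = 675 + 600 + 575 + 525 + 275 + 250 + 150 + 125 = 3175 kg.
Lower bound: ⌈3175/875⌉ = 4 vans.
A packing using 4 vans:
  van 1: 675 + 150 = 825
  van 2: 600 + 275 = 875
  van 3: 575 + 250 = 825
  van 4: 525 + 125 = 650
This matches the lower bound, so 4 is optimal.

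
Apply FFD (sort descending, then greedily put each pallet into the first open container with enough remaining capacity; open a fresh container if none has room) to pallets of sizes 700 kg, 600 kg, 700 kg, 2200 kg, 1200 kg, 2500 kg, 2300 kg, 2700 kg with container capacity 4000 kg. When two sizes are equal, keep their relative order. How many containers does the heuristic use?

4

Sorted descending: 2700, 2500, 2300, 2200, 1200, 700, 700, 600.
  2700 → container 1 (new)  [load 2700/4000]
  2500 → container 2 (new)  [load 2500/4000]
  2300 → container 3 (new)  [load 2300/4000]
  2200 → container 4 (new)  [load 2200/4000]
  1200 → container 1  [load 3900/4000]
  700 → container 2  [load 3200/4000]
  700 → container 2  [load 3900/4000]
  600 → container 3  [load 2900/4000]
4 containers opened.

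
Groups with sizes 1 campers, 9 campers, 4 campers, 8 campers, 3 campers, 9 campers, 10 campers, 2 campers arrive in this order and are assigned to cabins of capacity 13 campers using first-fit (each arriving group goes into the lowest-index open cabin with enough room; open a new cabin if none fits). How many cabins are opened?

4

  1 → cabin 1 (new)  [load 1/13]
  9 → cabin 1  [load 10/13]
  4 → cabin 2 (new)  [load 4/13]
  8 → cabin 2  [load 12/13]
  3 → cabin 1  [load 13/13]
  9 → cabin 3 (new)  [load 9/13]
  10 → cabin 4 (new)  [load 10/13]
  2 → cabin 3  [load 11/13]
4 cabins opened.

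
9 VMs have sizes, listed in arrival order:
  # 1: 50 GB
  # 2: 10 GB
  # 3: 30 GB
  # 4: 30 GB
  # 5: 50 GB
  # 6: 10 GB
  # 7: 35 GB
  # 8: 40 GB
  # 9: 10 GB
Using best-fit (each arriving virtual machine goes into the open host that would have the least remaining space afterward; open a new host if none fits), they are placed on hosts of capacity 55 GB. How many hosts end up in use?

6

  50 → host 1 (new)  [load 50/55]
  10 → host 2 (new)  [load 10/55]
  30 → host 2  [load 40/55]
  30 → host 3 (new)  [load 30/55]
  50 → host 4 (new)  [load 50/55]
  10 → host 2  [load 50/55]
  35 → host 5 (new)  [load 35/55]
  40 → host 6 (new)  [load 40/55]
  10 → host 6  [load 50/55]
6 hosts opened.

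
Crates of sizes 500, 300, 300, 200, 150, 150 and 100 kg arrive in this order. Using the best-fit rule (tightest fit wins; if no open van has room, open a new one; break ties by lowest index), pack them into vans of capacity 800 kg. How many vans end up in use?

  500 → van 1 (new)  [load 500/800]
  300 → van 1  [load 800/800]
  300 → van 2 (new)  [load 300/800]
  200 → van 2  [load 500/800]
  150 → van 2  [load 650/800]
  150 → van 2  [load 800/800]
  100 → van 3 (new)  [load 100/800]
3 vans opened.

3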